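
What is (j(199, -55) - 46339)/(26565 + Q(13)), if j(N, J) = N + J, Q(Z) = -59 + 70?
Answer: -46195/26576 ≈ -1.7382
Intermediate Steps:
Q(Z) = 11
j(N, J) = J + N
(j(199, -55) - 46339)/(26565 + Q(13)) = ((-55 + 199) - 46339)/(26565 + 11) = (144 - 46339)/26576 = -46195*1/26576 = -46195/26576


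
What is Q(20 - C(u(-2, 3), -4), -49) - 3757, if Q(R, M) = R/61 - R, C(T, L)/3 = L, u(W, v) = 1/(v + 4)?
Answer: -231097/61 ≈ -3788.5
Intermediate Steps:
u(W, v) = 1/(4 + v)
C(T, L) = 3*L
Q(R, M) = -60*R/61 (Q(R, M) = R*(1/61) - R = R/61 - R = -60*R/61)
Q(20 - C(u(-2, 3), -4), -49) - 3757 = -60*(20 - 3*(-4))/61 - 3757 = -60*(20 - 1*(-12))/61 - 3757 = -60*(20 + 12)/61 - 3757 = -60/61*32 - 3757 = -1920/61 - 3757 = -231097/61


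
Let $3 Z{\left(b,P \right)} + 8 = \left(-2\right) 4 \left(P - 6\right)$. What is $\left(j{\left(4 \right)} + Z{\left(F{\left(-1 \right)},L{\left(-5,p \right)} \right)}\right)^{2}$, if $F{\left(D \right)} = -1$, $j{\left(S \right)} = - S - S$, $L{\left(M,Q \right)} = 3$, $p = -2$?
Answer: $\frac{64}{9} \approx 7.1111$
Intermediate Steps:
$j{\left(S \right)} = - 2 S$
$Z{\left(b,P \right)} = \frac{40}{3} - \frac{8 P}{3}$ ($Z{\left(b,P \right)} = - \frac{8}{3} + \frac{\left(-2\right) 4 \left(P - 6\right)}{3} = - \frac{8}{3} + \frac{\left(-8\right) \left(P - 6\right)}{3} = - \frac{8}{3} + \frac{\left(-8\right) \left(-6 + P\right)}{3} = - \frac{8}{3} + \frac{48 - 8 P}{3} = - \frac{8}{3} - \left(-16 + \frac{8 P}{3}\right) = \frac{40}{3} - \frac{8 P}{3}$)
$\left(j{\left(4 \right)} + Z{\left(F{\left(-1 \right)},L{\left(-5,p \right)} \right)}\right)^{2} = \left(\left(-2\right) 4 + \left(\frac{40}{3} - 8\right)\right)^{2} = \left(-8 + \left(\frac{40}{3} - 8\right)\right)^{2} = \left(-8 + \frac{16}{3}\right)^{2} = \left(- \frac{8}{3}\right)^{2} = \frac{64}{9}$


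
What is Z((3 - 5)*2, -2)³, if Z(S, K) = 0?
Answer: 0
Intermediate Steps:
Z((3 - 5)*2, -2)³ = 0³ = 0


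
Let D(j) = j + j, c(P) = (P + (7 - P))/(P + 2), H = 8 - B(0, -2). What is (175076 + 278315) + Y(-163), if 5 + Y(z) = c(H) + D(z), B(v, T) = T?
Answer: 5436727/12 ≈ 4.5306e+5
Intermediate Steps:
H = 10 (H = 8 - 1*(-2) = 8 + 2 = 10)
c(P) = 7/(2 + P)
D(j) = 2*j
Y(z) = -53/12 + 2*z (Y(z) = -5 + (7/(2 + 10) + 2*z) = -5 + (7/12 + 2*z) = -53/12 + 2*z)
(175076 + 278315) + Y(-163) = (175076 + 278315) + (-53/12 + 2*(-163)) = 453391 + (-53/12 - 326) = 453391 - 3965/12 = 5436727/12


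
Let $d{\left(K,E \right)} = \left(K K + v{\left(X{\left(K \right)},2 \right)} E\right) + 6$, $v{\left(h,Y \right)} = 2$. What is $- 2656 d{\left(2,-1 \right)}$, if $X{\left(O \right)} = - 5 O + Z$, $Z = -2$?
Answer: $-21248$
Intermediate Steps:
$X{\left(O \right)} = -2 - 5 O$ ($X{\left(O \right)} = - 5 O - 2 = -2 - 5 O$)
$d{\left(K,E \right)} = 6 + K^{2} + 2 E$ ($d{\left(K,E \right)} = \left(K K + 2 E\right) + 6 = \left(K^{2} + 2 E\right) + 6 = 6 + K^{2} + 2 E$)
$- 2656 d{\left(2,-1 \right)} = - 2656 \left(6 + 2^{2} + 2 \left(-1\right)\right) = - 2656 \left(6 + 4 - 2\right) = \left(-2656\right) 8 = -21248$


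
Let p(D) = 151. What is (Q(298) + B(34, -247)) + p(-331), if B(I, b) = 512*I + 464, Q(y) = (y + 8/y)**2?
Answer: 2372021459/22201 ≈ 1.0684e+5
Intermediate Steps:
B(I, b) = 464 + 512*I
(Q(298) + B(34, -247)) + p(-331) = ((8 + 298**2)**2/298**2 + (464 + 512*34)) + 151 = ((8 + 88804)**2/88804 + (464 + 17408)) + 151 = ((1/88804)*88812**2 + 17872) + 151 = ((1/88804)*7887571344 + 17872) + 151 = (1971892836/22201 + 17872) + 151 = 2368669108/22201 + 151 = 2372021459/22201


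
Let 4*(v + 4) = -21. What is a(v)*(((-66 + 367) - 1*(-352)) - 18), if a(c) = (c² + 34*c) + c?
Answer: -2419985/16 ≈ -1.5125e+5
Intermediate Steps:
v = -37/4 (v = -4 + (¼)*(-21) = -4 - 21/4 = -37/4 ≈ -9.2500)
a(c) = c² + 35*c
a(v)*(((-66 + 367) - 1*(-352)) - 18) = (-37*(35 - 37/4)/4)*(((-66 + 367) - 1*(-352)) - 18) = (-37/4*103/4)*((301 + 352) - 18) = -3811*(653 - 18)/16 = -3811/16*635 = -2419985/16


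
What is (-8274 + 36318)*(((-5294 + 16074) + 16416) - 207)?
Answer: 756879516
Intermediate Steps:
(-8274 + 36318)*(((-5294 + 16074) + 16416) - 207) = 28044*((10780 + 16416) - 207) = 28044*(27196 - 207) = 28044*26989 = 756879516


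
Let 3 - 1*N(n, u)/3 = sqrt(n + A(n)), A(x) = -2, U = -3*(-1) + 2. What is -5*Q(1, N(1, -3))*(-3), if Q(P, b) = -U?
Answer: -75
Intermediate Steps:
U = 5 (U = 3 + 2 = 5)
N(n, u) = 9 - 3*sqrt(-2 + n) (N(n, u) = 9 - 3*sqrt(n - 2) = 9 - 3*sqrt(-2 + n))
Q(P, b) = -5 (Q(P, b) = -1*5 = -5)
-5*Q(1, N(1, -3))*(-3) = -5*(-5)*(-3) = 25*(-3) = -75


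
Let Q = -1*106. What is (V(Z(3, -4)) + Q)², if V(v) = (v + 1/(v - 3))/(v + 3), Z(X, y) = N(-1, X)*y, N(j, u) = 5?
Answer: 1679770225/152881 ≈ 10987.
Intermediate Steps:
Z(X, y) = 5*y
Q = -106
V(v) = (v + 1/(-3 + v))/(3 + v)
(V(Z(3, -4)) + Q)² = ((1 + (5*(-4))² - 15*(-4))/(-9 + (5*(-4))²) - 106)² = ((1 + (-20)² - 3*(-20))/(-9 + (-20)²) - 106)² = ((1 + 400 + 60)/(-9 + 400) - 106)² = (461/391 - 106)² = (-40985/391)² = 1679770225/152881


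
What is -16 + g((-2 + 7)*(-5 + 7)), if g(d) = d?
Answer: -6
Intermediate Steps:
-16 + g((-2 + 7)*(-5 + 7)) = -16 + (-2 + 7)*(-5 + 7) = -16 + 5*2 = -16 + 10 = -6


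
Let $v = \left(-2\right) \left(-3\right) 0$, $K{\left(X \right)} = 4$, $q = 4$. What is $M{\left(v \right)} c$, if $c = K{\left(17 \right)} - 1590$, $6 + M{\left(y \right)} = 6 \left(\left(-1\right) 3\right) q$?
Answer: $123708$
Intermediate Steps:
$v = 0$ ($v = 6 \cdot 0 = 0$)
$M{\left(y \right)} = -78$ ($M{\left(y \right)} = -6 + 6 \left(\left(-1\right) 3\right) 4 = -6 + 6 \left(-3\right) 4 = -6 - 72 = -78$)
$c = -1586$ ($c = 4 - 1590 = -1586$)
$M{\left(v \right)} c = \left(-78\right) \left(-1586\right) = 123708$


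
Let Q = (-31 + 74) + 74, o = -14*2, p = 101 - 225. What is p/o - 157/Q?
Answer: 2528/819 ≈ 3.0867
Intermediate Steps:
p = -124
o = -28
Q = 117 (Q = 43 + 74 = 117)
p/o - 157/Q = -124/(-28) - 157/117 = -124*(-1/28) - 157*1/117 = 31/7 - 157/117 = 2528/819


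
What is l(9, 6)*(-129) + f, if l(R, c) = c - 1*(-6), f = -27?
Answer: -1575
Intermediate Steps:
l(R, c) = 6 + c (l(R, c) = c + 6 = 6 + c)
l(9, 6)*(-129) + f = (6 + 6)*(-129) - 27 = 12*(-129) - 27 = -1548 - 27 = -1575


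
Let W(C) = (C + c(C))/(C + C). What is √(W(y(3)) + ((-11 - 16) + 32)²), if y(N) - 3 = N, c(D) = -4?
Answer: √906/6 ≈ 5.0166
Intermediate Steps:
y(N) = 3 + N
W(C) = (-4 + C)/(2*C) (W(C) = (C - 4)/(C + C) = (-4 + C)/((2*C)) = (-4 + C)*(1/(2*C)) = (-4 + C)/(2*C))
√(W(y(3)) + ((-11 - 16) + 32)²) = √((-4 + (3 + 3))/(2*(3 + 3)) + ((-11 - 16) + 32)²) = √((½)*(-4 + 6)/6 + (-27 + 32)²) = √((½)*(⅙)*2 + 5²) = √(⅙ + 25) = √(151/6) = √906/6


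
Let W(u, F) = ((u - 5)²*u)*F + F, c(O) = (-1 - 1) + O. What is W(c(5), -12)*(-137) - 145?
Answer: 21227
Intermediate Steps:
c(O) = -2 + O
W(u, F) = F + F*u*(-5 + u)² (W(u, F) = ((-5 + u)²*u)*F + F = (u*(-5 + u)²)*F + F = F*u*(-5 + u)² + F = F + F*u*(-5 + u)²)
W(c(5), -12)*(-137) - 145 = -12*(1 + (-2 + 5)*(-5 + (-2 + 5))²)*(-137) - 145 = -12*(1 + 3*(-5 + 3)²)*(-137) - 145 = -12*(1 + 3*(-2)²)*(-137) - 145 = -12*(1 + 3*4)*(-137) - 145 = -12*(1 + 12)*(-137) - 145 = -12*13*(-137) - 145 = -156*(-137) - 145 = 21372 - 145 = 21227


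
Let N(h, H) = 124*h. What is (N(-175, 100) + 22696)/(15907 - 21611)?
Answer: -249/1426 ≈ -0.17461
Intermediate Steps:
(N(-175, 100) + 22696)/(15907 - 21611) = (124*(-175) + 22696)/(15907 - 21611) = (-21700 + 22696)/(-5704) = 996*(-1/5704) = -249/1426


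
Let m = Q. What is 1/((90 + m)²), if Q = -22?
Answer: 1/4624 ≈ 0.00021626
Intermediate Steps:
m = -22
1/((90 + m)²) = 1/((90 - 22)²) = 1/(68²) = 1/4624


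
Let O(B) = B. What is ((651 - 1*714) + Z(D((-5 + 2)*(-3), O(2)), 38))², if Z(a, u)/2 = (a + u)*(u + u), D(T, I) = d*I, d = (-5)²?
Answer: 177235969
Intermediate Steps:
d = 25
D(T, I) = 25*I
Z(a, u) = 4*u*(a + u) (Z(a, u) = 2*((a + u)*(u + u)) = 2*((a + u)*(2*u)) = 2*(2*u*(a + u)) = 4*u*(a + u))
((651 - 1*714) + Z(D((-5 + 2)*(-3), O(2)), 38))² = ((651 - 1*714) + 4*38*(25*2 + 38))² = ((651 - 714) + 4*38*(50 + 38))² = (-63 + 4*38*88)² = (-63 + 13376)² = 13313² = 177235969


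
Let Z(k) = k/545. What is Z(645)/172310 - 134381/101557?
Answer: -2523902621137/1907422247030 ≈ -1.3232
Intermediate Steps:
Z(k) = k/545 (Z(k) = k*(1/545) = k/545)
Z(645)/172310 - 134381/101557 = ((1/545)*645)/172310 - 134381/101557 = (129/109)*(1/172310) - 134381*1/101557 = 129/18781790 - 134381/101557 = -2523902621137/1907422247030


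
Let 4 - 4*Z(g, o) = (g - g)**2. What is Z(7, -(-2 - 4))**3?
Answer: 1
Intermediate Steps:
Z(g, o) = 1 (Z(g, o) = 1 - (g - g)**2/4 = 1 - 1/4*0**2 = 1 - 1/4*0 = 1 + 0 = 1)
Z(7, -(-2 - 4))**3 = 1**3 = 1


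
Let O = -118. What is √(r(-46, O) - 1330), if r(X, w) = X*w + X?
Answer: 2*√1013 ≈ 63.655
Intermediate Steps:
r(X, w) = X + X*w
√(r(-46, O) - 1330) = √(-46*(1 - 118) - 1330) = √(-46*(-117) - 1330) = √(5382 - 1330) = √4052 = 2*√1013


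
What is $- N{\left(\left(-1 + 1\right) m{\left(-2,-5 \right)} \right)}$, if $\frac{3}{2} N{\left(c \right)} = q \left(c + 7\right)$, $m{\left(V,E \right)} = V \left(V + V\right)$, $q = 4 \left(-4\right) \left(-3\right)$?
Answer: $-224$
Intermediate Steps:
$q = 48$ ($q = \left(-16\right) \left(-3\right) = 48$)
$m{\left(V,E \right)} = 2 V^{2}$ ($m{\left(V,E \right)} = V 2 V = 2 V^{2}$)
$N{\left(c \right)} = 224 + 32 c$ ($N{\left(c \right)} = \frac{2 \cdot 48 \left(c + 7\right)}{3} = \frac{2 \cdot 48 \left(7 + c\right)}{3} = \frac{2 \left(336 + 48 c\right)}{3} = 224 + 32 c$)
$- N{\left(\left(-1 + 1\right) m{\left(-2,-5 \right)} \right)} = - (224 + 32 \left(-1 + 1\right) 2 \left(-2\right)^{2}) = - (224 + 32 \cdot 0 \cdot 2 \cdot 4) = - (224 + 32 \cdot 0 \cdot 8) = - (224 + 32 \cdot 0) = - (224 + 0) = \left(-1\right) 224 = -224$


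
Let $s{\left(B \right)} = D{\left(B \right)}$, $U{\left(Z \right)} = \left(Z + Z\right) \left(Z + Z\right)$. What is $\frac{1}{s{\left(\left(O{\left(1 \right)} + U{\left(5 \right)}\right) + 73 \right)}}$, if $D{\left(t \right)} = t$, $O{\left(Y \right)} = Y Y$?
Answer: $\frac{1}{174} \approx 0.0057471$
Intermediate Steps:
$O{\left(Y \right)} = Y^{2}$
$U{\left(Z \right)} = 4 Z^{2}$ ($U{\left(Z \right)} = 2 Z 2 Z = 4 Z^{2}$)
$s{\left(B \right)} = B$
$\frac{1}{s{\left(\left(O{\left(1 \right)} + U{\left(5 \right)}\right) + 73 \right)}} = \frac{1}{\left(1^{2} + 4 \cdot 5^{2}\right) + 73} = \frac{1}{\left(1 + 4 \cdot 25\right) + 73} = \frac{1}{\left(1 + 100\right) + 73} = \frac{1}{101 + 73} = \frac{1}{174}$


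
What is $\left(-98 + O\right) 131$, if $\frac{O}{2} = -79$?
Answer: $-33536$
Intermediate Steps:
$O = -158$ ($O = 2 \left(-79\right) = -158$)
$\left(-98 + O\right) 131 = \left(-98 - 158\right) 131 = \left(-256\right) 131 = -33536$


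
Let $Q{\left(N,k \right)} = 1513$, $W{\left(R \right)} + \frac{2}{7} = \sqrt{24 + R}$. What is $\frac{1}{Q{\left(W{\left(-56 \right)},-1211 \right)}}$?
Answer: $\frac{1}{1513} \approx 0.00066094$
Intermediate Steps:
$W{\left(R \right)} = - \frac{2}{7} + \sqrt{24 + R}$
$\frac{1}{Q{\left(W{\left(-56 \right)},-1211 \right)}} = \frac{1}{1513}$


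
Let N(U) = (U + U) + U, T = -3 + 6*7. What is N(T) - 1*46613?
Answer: -46496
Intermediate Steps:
T = 39 (T = -3 + 42 = 39)
N(U) = 3*U (N(U) = 2*U + U = 3*U)
N(T) - 1*46613 = 3*39 - 1*46613 = 117 - 46613 = -46496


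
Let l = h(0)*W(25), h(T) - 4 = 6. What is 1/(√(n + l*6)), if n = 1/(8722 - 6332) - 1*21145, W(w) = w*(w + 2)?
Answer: √110557697890/46258451 ≈ 0.0071879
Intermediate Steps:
h(T) = 10 (h(T) = 4 + 6 = 10)
W(w) = w*(2 + w)
n = -50536549/2390 (n = 1/2390 - 21145 = -50536549/2390 ≈ -21145.)
l = 6750 (l = 10*(25*(2 + 25)) = 10*(25*27) = 10*675 = 6750)
1/(√(n + l*6)) = 1/(√(-50536549/2390 + 6750*6)) = 1/(√(-50536549/2390 + 40500)) = 1/(√(46258451/2390)) = 1/(√110557697890/2390) = √110557697890/46258451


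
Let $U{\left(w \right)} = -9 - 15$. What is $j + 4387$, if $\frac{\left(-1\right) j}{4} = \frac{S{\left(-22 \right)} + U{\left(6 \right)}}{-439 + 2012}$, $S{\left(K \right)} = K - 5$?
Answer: $\frac{6900955}{1573} \approx 4387.1$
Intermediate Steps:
$S{\left(K \right)} = -5 + K$
$U{\left(w \right)} = -24$ ($U{\left(w \right)} = -9 - 15 = -24$)
$j = \frac{204}{1573}$ ($j = - 4 \frac{\left(-5 - 22\right) - 24}{-439 + 2012} = - 4 \frac{-27 - 24}{1573} = - 4 \left(\left(-51\right) \frac{1}{1573}\right) = \left(-4\right) \left(- \frac{51}{1573}\right) = \frac{204}{1573} \approx 0.12969$)
$j + 4387 = \frac{204}{1573} + 4387 = \frac{6900955}{1573}$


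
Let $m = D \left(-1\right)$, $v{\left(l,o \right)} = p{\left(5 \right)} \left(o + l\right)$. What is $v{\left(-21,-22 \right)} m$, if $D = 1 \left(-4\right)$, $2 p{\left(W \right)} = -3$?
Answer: $258$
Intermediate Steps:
$p{\left(W \right)} = - \frac{3}{2}$ ($p{\left(W \right)} = \frac{1}{2} \left(-3\right) = - \frac{3}{2}$)
$v{\left(l,o \right)} = - \frac{3 l}{2} - \frac{3 o}{2}$ ($v{\left(l,o \right)} = - \frac{3 \left(o + l\right)}{2} = - \frac{3 \left(l + o\right)}{2} = - \frac{3 l}{2} - \frac{3 o}{2}$)
$D = -4$
$m = 4$ ($m = \left(-4\right) \left(-1\right) = 4$)
$v{\left(-21,-22 \right)} m = \left(\left(- \frac{3}{2}\right) \left(-21\right) - -33\right) 4 = \left(\frac{63}{2} + 33\right) 4 = \frac{129}{2} \cdot 4 = 258$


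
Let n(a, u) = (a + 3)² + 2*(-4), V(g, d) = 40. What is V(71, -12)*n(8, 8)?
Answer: 4520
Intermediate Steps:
n(a, u) = -8 + (3 + a)² (n(a, u) = (3 + a)² - 8 = -8 + (3 + a)²)
V(71, -12)*n(8, 8) = 40*(-8 + (3 + 8)²) = 40*(-8 + 11²) = 40*(-8 + 121) = 40*113 = 4520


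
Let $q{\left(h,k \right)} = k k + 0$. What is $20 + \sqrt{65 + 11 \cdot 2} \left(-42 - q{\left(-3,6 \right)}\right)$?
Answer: $20 - 78 \sqrt{87} \approx -707.54$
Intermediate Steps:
$q{\left(h,k \right)} = k^{2}$ ($q{\left(h,k \right)} = k^{2} + 0 = k^{2}$)
$20 + \sqrt{65 + 11 \cdot 2} \left(-42 - q{\left(-3,6 \right)}\right) = 20 + \sqrt{65 + 11 \cdot 2} \left(-42 - 6^{2}\right) = 20 + \sqrt{65 + 22} \left(-42 - 36\right) = 20 + \sqrt{87} \left(-42 - 36\right) = 20 + \sqrt{87} \left(-78\right) = 20 - 78 \sqrt{87}$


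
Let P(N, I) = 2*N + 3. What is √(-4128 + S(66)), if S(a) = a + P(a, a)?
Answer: I*√3927 ≈ 62.666*I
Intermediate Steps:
P(N, I) = 3 + 2*N
S(a) = 3 + 3*a (S(a) = a + (3 + 2*a) = 3 + 3*a)
√(-4128 + S(66)) = √(-4128 + (3 + 3*66)) = √(-4128 + (3 + 198)) = √(-4128 + 201) = √(-3927) = I*√3927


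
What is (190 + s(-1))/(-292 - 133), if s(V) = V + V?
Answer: -188/425 ≈ -0.44235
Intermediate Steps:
s(V) = 2*V
(190 + s(-1))/(-292 - 133) = (190 + 2*(-1))/(-292 - 133) = (190 - 2)/(-425) = 188*(-1/425) = -188/425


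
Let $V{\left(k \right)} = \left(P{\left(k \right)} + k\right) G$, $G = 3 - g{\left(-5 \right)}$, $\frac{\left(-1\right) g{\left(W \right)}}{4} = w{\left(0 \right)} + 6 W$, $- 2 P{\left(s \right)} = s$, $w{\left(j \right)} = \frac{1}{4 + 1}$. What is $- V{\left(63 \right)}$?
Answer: $\frac{36603}{10} \approx 3660.3$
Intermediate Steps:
$w{\left(j \right)} = \frac{1}{5}$
$P{\left(s \right)} = - \frac{s}{2}$
$g{\left(W \right)} = - \frac{4}{5} - 24 W$ ($g{\left(W \right)} = - 4 \left(\frac{1}{5} + 6 W\right) = - \frac{4}{5} - 24 W$)
$G = - \frac{581}{5}$ ($G = 3 - \left(- \frac{4}{5} - -120\right) = 3 - \left(- \frac{4}{5} + 120\right) = 3 - \frac{596}{5} = - \frac{581}{5} \approx -116.2$)
$V{\left(k \right)} = - \frac{581 k}{10}$ ($V{\left(k \right)} = \left(- \frac{k}{2} + k\right) \left(- \frac{581}{5}\right) = \frac{k}{2} \left(- \frac{581}{5}\right) = - \frac{581 k}{10}$)
$- V{\left(63 \right)} = - \frac{\left(-581\right) 63}{10} = \left(-1\right) \left(- \frac{36603}{10}\right) = \frac{36603}{10}$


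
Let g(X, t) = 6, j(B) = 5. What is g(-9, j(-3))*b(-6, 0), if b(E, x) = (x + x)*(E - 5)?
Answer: 0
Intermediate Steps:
b(E, x) = 2*x*(-5 + E) (b(E, x) = (2*x)*(-5 + E) = 2*x*(-5 + E))
g(-9, j(-3))*b(-6, 0) = 6*(2*0*(-5 - 6)) = 6*(2*0*(-11)) = 6*0 = 0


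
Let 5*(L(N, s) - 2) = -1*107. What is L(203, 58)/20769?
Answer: -97/103845 ≈ -0.00093408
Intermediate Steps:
L(N, s) = -97/5 (L(N, s) = 2 + (-1*107)/5 = 2 + (1/5)*(-107) = 2 - 107/5 = -97/5)
L(203, 58)/20769 = -97/5/20769 = -97/5*1/20769 = -97/103845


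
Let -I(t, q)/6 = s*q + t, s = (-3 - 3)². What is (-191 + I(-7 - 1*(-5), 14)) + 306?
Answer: -2897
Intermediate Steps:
s = 36 (s = (-6)² = 36)
I(t, q) = -216*q - 6*t (I(t, q) = -6*(36*q + t) = -6*(t + 36*q) = -216*q - 6*t)
(-191 + I(-7 - 1*(-5), 14)) + 306 = (-191 + (-216*14 - 6*(-7 - 1*(-5)))) + 306 = (-191 + (-3024 - 6*(-7 + 5))) + 306 = (-191 + (-3024 - 6*(-2))) + 306 = (-191 + (-3024 + 12)) + 306 = (-191 - 3012) + 306 = -3203 + 306 = -2897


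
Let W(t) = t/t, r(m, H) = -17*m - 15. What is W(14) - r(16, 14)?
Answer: 288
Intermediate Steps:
r(m, H) = -15 - 17*m
W(t) = 1
W(14) - r(16, 14) = 1 - (-15 - 17*16) = 1 - (-15 - 272) = 1 - 1*(-287) = 1 + 287 = 288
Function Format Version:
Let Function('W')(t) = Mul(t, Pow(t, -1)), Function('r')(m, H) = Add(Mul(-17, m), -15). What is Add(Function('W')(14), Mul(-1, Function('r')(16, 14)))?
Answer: 288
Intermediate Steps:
Function('r')(m, H) = Add(-15, Mul(-17, m))
Function('W')(t) = 1
Add(Function('W')(14), Mul(-1, Function('r')(16, 14))) = Add(1, Mul(-1, Add(-15, Mul(-17, 16)))) = Add(1, Mul(-1, Add(-15, -272))) = Add(1, Mul(-1, -287)) = Add(1, 287) = 288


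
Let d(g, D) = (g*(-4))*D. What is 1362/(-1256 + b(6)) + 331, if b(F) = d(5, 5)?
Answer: 74579/226 ≈ 330.00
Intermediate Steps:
d(g, D) = -4*D*g (d(g, D) = (-4*g)*D = -4*D*g)
b(F) = -100 (b(F) = -4*5*5 = -100)
1362/(-1256 + b(6)) + 331 = 1362/(-1256 - 100) + 331 = 1362/(-1356) + 331 = -1/1356*1362 + 331 = -227/226 + 331 = 74579/226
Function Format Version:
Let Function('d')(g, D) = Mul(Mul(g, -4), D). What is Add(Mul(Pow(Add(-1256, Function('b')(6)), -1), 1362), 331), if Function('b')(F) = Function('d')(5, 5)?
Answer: Rational(74579, 226) ≈ 330.00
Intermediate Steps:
Function('d')(g, D) = Mul(-4, D, g) (Function('d')(g, D) = Mul(Mul(-4, g), D) = Mul(-4, D, g))
Function('b')(F) = -100 (Function('b')(F) = Mul(-4, 5, 5) = -100)
Add(Mul(Pow(Add(-1256, Function('b')(6)), -1), 1362), 331) = Add(Mul(Pow(Add(-1256, -100), -1), 1362), 331) = Add(Mul(Pow(-1356, -1), 1362), 331) = Add(Mul(Rational(-1, 1356), 1362), 331) = Add(Rational(-227, 226), 331) = Rational(74579, 226)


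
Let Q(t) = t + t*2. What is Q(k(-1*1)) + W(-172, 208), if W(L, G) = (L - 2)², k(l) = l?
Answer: 30273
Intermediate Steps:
W(L, G) = (-2 + L)²
Q(t) = 3*t (Q(t) = t + 2*t = 3*t)
Q(k(-1*1)) + W(-172, 208) = 3*(-1*1) + (-2 - 172)² = 3*(-1) + (-174)² = -3 + 30276 = 30273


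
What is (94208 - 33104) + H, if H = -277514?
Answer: -216410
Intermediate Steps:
(94208 - 33104) + H = (94208 - 33104) - 277514 = 61104 - 277514 = -216410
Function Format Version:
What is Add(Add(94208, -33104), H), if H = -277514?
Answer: -216410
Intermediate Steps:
Add(Add(94208, -33104), H) = Add(Add(94208, -33104), -277514) = Add(61104, -277514) = -216410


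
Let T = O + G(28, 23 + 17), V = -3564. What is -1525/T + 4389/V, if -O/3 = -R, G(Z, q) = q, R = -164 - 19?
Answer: 97003/54972 ≈ 1.7646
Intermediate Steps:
R = -183
O = -549 (O = -(-3)*(-183) = -3*183 = -549)
T = -509 (T = -549 + (23 + 17) = -549 + 40 = -509)
-1525/T + 4389/V = -1525/(-509) + 4389/(-3564) = -1525*(-1/509) + 4389*(-1/3564) = 1525/509 - 133/108 = 97003/54972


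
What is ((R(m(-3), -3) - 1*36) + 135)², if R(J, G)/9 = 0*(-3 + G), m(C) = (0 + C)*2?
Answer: 9801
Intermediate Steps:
m(C) = 2*C (m(C) = C*2 = 2*C)
R(J, G) = 0 (R(J, G) = 9*(0*(-3 + G)) = 9*0 = 0)
((R(m(-3), -3) - 1*36) + 135)² = ((0 - 1*36) + 135)² = ((0 - 36) + 135)² = (-36 + 135)² = 99² = 9801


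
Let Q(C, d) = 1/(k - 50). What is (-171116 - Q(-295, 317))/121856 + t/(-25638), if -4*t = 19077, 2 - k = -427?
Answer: -240406670293/197341770752 ≈ -1.2182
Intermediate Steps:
k = 429 (k = 2 - 1*(-427) = 2 + 427 = 429)
t = -19077/4 (t = -¼*19077 = -19077/4 ≈ -4769.3)
Q(C, d) = 1/379 (Q(C, d) = 1/(429 - 50) = 1/379)
(-171116 - Q(-295, 317))/121856 + t/(-25638) = (-171116 - 1*1/379)/121856 - 19077/4/(-25638) = (-171116 - 1/379)*(1/121856) - 19077/4*(-1/25638) = -64852965/379*1/121856 + 6359/34184 = -64852965/46183424 + 6359/34184 = -240406670293/197341770752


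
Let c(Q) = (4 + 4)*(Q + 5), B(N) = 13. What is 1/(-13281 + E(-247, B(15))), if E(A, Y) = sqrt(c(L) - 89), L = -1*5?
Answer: -13281/176385050 - I*sqrt(89)/176385050 ≈ -7.5295e-5 - 5.3485e-8*I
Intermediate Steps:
L = -5
c(Q) = 40 + 8*Q (c(Q) = 8*(5 + Q) = 40 + 8*Q)
E(A, Y) = I*sqrt(89) (E(A, Y) = sqrt((40 + 8*(-5)) - 89) = sqrt((40 - 40) - 89) = sqrt(0 - 89) = sqrt(-89) = I*sqrt(89))
1/(-13281 + E(-247, B(15))) = 1/(-13281 + I*sqrt(89))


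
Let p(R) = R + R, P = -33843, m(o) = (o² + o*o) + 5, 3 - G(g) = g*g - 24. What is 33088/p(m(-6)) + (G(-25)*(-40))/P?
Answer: 50732432/236901 ≈ 214.15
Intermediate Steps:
G(g) = 27 - g² (G(g) = 3 - (g*g - 24) = 3 - (g² - 24) = 3 - (-24 + g²) = 3 + (24 - g²) = 27 - g²)
m(o) = 5 + 2*o² (m(o) = (o² + o²) + 5 = 2*o² + 5 = 5 + 2*o²)
p(R) = 2*R
33088/p(m(-6)) + (G(-25)*(-40))/P = 33088/((2*(5 + 2*(-6)²))) + ((27 - 1*(-25)²)*(-40))/(-33843) = 33088/((2*(5 + 2*36))) + ((27 - 1*625)*(-40))*(-1/33843) = 33088/((2*(5 + 72))) + ((27 - 625)*(-40))*(-1/33843) = 33088/((2*77)) - 598*(-40)*(-1/33843) = 33088/154 + 23920*(-1/33843) = 33088*(1/154) - 23920/33843 = 1504/7 - 23920/33843 = 50732432/236901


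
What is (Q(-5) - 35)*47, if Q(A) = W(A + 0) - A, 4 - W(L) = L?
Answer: -987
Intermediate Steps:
W(L) = 4 - L
Q(A) = 4 - 2*A (Q(A) = (4 - (A + 0)) - A = (4 - A) - A = 4 - 2*A)
(Q(-5) - 35)*47 = ((4 - 2*(-5)) - 35)*47 = ((4 + 10) - 35)*47 = (14 - 35)*47 = -21*47 = -987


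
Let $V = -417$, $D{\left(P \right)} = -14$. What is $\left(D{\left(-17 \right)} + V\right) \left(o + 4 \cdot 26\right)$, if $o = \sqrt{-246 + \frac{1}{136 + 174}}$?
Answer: $-44824 - \frac{431 i \sqrt{23640290}}{310} \approx -44824.0 - 6759.9 i$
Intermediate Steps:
$o = \frac{i \sqrt{23640290}}{310}$ ($o = \sqrt{-246 + \frac{1}{310}} = \sqrt{- \frac{76259}{310}} = \frac{i \sqrt{23640290}}{310} \approx 15.684 i$)
$\left(D{\left(-17 \right)} + V\right) \left(o + 4 \cdot 26\right) = \left(-14 - 417\right) \left(\frac{i \sqrt{23640290}}{310} + 4 \cdot 26\right) = - 431 \left(\frac{i \sqrt{23640290}}{310} + 104\right) = - 431 \left(104 + \frac{i \sqrt{23640290}}{310}\right) = -44824 - \frac{431 i \sqrt{23640290}}{310}$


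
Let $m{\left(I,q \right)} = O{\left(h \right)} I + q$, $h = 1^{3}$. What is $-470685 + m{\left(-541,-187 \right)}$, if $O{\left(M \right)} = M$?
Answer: $-471413$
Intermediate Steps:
$h = 1$
$m{\left(I,q \right)} = I + q$ ($m{\left(I,q \right)} = 1 I + q = I + q$)
$-470685 + m{\left(-541,-187 \right)} = -470685 - 728 = -471413$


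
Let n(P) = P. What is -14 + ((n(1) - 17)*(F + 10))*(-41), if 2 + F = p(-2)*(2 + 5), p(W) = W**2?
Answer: 23602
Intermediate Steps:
F = 26 (F = -2 + (-2)**2*(2 + 5) = -2 + 4*7 = -2 + 28 = 26)
-14 + ((n(1) - 17)*(F + 10))*(-41) = -14 + ((1 - 17)*(26 + 10))*(-41) = -14 - 16*36*(-41) = -14 - 576*(-41) = -14 + 23616 = 23602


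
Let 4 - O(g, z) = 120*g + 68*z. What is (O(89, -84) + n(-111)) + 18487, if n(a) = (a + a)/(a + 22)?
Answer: 1203769/89 ≈ 13526.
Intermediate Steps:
O(g, z) = 4 - 120*g - 68*z (O(g, z) = 4 - (120*g + 68*z) = 4 - (68*z + 120*g) = 4 + (-120*g - 68*z) = 4 - 120*g - 68*z)
n(a) = 2*a/(22 + a) (n(a) = (2*a)/(22 + a) = 2*a/(22 + a))
(O(89, -84) + n(-111)) + 18487 = ((4 - 120*89 - 68*(-84)) + 2*(-111)/(22 - 111)) + 18487 = ((4 - 10680 + 5712) + 2*(-111)/(-89)) + 18487 = (-4964 + 2*(-111)*(-1/89)) + 18487 = (-4964 + 222/89) + 18487 = -441574/89 + 18487 = 1203769/89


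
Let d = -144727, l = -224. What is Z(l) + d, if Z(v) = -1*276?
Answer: -145003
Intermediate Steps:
Z(v) = -276
Z(l) + d = -276 - 144727 = -145003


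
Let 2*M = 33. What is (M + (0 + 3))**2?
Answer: 1521/4 ≈ 380.25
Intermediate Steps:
M = 33/2 (M = (1/2)*33 = 33/2 ≈ 16.500)
(M + (0 + 3))**2 = (33/2 + (0 + 3))**2 = (33/2 + 3)**2 = (39/2)**2 = 1521/4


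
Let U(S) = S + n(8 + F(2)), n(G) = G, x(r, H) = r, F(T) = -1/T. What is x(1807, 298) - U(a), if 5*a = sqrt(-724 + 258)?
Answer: 3599/2 - I*sqrt(466)/5 ≈ 1799.5 - 4.3174*I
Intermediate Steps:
a = I*sqrt(466)/5 (a = sqrt(-724 + 258)/5 = sqrt(-466)/5 = (I*sqrt(466))/5 = I*sqrt(466)/5 ≈ 4.3174*I)
U(S) = 15/2 + S (U(S) = S + (8 - 1/2) = S + 15/2 = 15/2 + S)
x(1807, 298) - U(a) = 1807 - (15/2 + I*sqrt(466)/5) = 1807 + (-15/2 - I*sqrt(466)/5) = 3599/2 - I*sqrt(466)/5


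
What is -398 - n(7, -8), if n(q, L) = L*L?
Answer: -462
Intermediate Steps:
n(q, L) = L²
-398 - n(7, -8) = -398 - 1*(-8)² = -398 - 1*64 = -398 - 64 = -462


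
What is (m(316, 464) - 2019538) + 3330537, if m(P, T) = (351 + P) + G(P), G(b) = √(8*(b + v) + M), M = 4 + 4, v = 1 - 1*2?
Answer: 1311666 + 4*√158 ≈ 1.3117e+6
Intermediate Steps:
v = -1 (v = 1 - 2 = -1)
M = 8
G(b) = 2*√2*√b (G(b) = √(8*(b - 1) + 8) = √(8*(-1 + b) + 8) = √((-8 + 8*b) + 8) = √(8*b) = 2*√2*√b)
m(P, T) = 351 + P + 2*√2*√P (m(P, T) = (351 + P) + 2*√2*√P = 351 + P + 2*√2*√P)
(m(316, 464) - 2019538) + 3330537 = ((351 + 316 + 2*√2*√316) - 2019538) + 3330537 = ((351 + 316 + 2*√2*(2*√79)) - 2019538) + 3330537 = ((351 + 316 + 4*√158) - 2019538) + 3330537 = ((667 + 4*√158) - 2019538) + 3330537 = (-2018871 + 4*√158) + 3330537 = 1311666 + 4*√158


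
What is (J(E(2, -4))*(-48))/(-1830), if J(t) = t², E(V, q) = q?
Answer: 128/305 ≈ 0.41967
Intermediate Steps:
(J(E(2, -4))*(-48))/(-1830) = ((-4)²*(-48))/(-1830) = (16*(-48))*(-1/1830) = -768*(-1/1830) = 128/305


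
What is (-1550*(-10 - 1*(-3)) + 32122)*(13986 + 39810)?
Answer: 2311721712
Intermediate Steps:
(-1550*(-10 - 1*(-3)) + 32122)*(13986 + 39810) = (-1550*(-10 + 3) + 32122)*53796 = (-1550*(-7) + 32122)*53796 = (10850 + 32122)*53796 = 42972*53796 = 2311721712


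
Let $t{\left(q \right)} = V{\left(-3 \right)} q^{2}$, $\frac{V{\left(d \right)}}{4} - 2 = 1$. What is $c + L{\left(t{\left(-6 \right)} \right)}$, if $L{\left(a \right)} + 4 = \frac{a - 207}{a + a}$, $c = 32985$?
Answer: $\frac{3166201}{96} \approx 32981.0$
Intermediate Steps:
$V{\left(d \right)} = 12$ ($V{\left(d \right)} = 8 + 4 \cdot 1 = 8 + 4 = 12$)
$t{\left(q \right)} = 12 q^{2}$
$L{\left(a \right)} = -4 + \frac{-207 + a}{2 a}$ ($L{\left(a \right)} = -4 + \frac{a - 207}{a + a} = -4 + \frac{-207 + a}{2 a}$)
$c + L{\left(t{\left(-6 \right)} \right)} = 32985 + \frac{-207 - 7 \cdot 12 \left(-6\right)^{2}}{2 \cdot 12 \left(-6\right)^{2}} = 32985 + \frac{-207 - 7 \cdot 12 \cdot 36}{2 \cdot 12 \cdot 36} = 32985 + \frac{-207 - 3024}{2 \cdot 432} = 32985 + \frac{1}{2} \cdot \frac{1}{432} \left(-207 - 3024\right) = 32985 + \frac{1}{2} \cdot \frac{1}{432} \left(-3231\right) = 32985 - \frac{359}{96} = \frac{3166201}{96}$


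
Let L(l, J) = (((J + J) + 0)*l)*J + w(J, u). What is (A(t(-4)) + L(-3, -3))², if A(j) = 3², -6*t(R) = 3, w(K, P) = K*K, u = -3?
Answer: 1296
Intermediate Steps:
w(K, P) = K²
t(R) = -½ (t(R) = -⅙*3 = -½)
A(j) = 9
L(l, J) = J² + 2*l*J² (L(l, J) = (((J + J) + 0)*l)*J + J² = ((2*J + 0)*l)*J + J² = ((2*J)*l)*J + J² = (2*J*l)*J + J² = 2*l*J² + J² = J² + 2*l*J²)
(A(t(-4)) + L(-3, -3))² = (9 + (-3)²*(1 + 2*(-3)))² = (9 + 9*(1 - 6))² = (9 + 9*(-5))² = (9 - 45)² = (-36)² = 1296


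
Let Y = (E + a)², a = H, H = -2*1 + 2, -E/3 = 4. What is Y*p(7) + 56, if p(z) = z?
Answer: 1064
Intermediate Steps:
E = -12 (E = -3*4 = -12)
H = 0 (H = -2 + 2 = 0)
a = 0
Y = 144 (Y = (-12 + 0)² = (-12)² = 144)
Y*p(7) + 56 = 144*7 + 56 = 1008 + 56 = 1064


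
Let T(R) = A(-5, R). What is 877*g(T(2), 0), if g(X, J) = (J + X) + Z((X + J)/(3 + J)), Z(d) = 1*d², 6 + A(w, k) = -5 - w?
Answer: -1754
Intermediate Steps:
A(w, k) = -11 - w (A(w, k) = -6 + (-5 - w) = -11 - w)
T(R) = -6 (T(R) = -11 - 1*(-5) = -11 + 5 = -6)
Z(d) = d²
g(X, J) = J + X + (J + X)²/(3 + J)² (g(X, J) = (J + X) + ((X + J)/(3 + J))² = (J + X) + ((J + X)/(3 + J))² = (J + X) + (J + X)²/(3 + J)² = J + X + (J + X)²/(3 + J)²)
877*g(T(2), 0) = 877*((0 - 6)*(0 - 6 + (3 + 0)²)/(3 + 0)²) = 877*(-6*(0 - 6 + 3²)/3²) = 877*((⅑)*(-6)*(0 - 6 + 9)) = 877*((⅑)*(-6)*3) = 877*(-2) = -1754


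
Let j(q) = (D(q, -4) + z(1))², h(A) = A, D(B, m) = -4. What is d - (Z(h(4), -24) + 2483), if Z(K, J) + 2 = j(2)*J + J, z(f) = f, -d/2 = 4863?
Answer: -11967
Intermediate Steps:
d = -9726 (d = -2*4863 = -9726)
j(q) = 9 (j(q) = (-4 + 1)² = (-3)² = 9)
Z(K, J) = -2 + 10*J (Z(K, J) = -2 + (9*J + J) = -2 + 10*J)
d - (Z(h(4), -24) + 2483) = -9726 - ((-2 + 10*(-24)) + 2483) = -9726 - ((-2 - 240) + 2483) = -9726 - (-242 + 2483) = -9726 - 1*2241 = -9726 - 2241 = -11967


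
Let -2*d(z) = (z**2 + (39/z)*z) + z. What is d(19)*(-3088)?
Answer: 646936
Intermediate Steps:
d(z) = -39/2 - z/2 - z**2/2 (d(z) = -((z**2 + (39/z)*z) + z)/2 = -((z**2 + 39) + z)/2 = -((39 + z**2) + z)/2 = -(39 + z + z**2)/2 = -39/2 - z/2 - z**2/2)
d(19)*(-3088) = (-39/2 - 1/2*19 - 1/2*19**2)*(-3088) = (-39/2 - 19/2 - 1/2*361)*(-3088) = (-39/2 - 19/2 - 361/2)*(-3088) = -419/2*(-3088) = 646936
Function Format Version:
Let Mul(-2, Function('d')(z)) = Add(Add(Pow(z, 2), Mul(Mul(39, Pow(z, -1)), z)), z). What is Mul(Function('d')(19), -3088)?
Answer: 646936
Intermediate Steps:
Function('d')(z) = Add(Rational(-39, 2), Mul(Rational(-1, 2), z), Mul(Rational(-1, 2), Pow(z, 2))) (Function('d')(z) = Mul(Rational(-1, 2), Add(Add(Pow(z, 2), Mul(Mul(39, Pow(z, -1)), z)), z)) = Mul(Rational(-1, 2), Add(Add(Pow(z, 2), 39), z)) = Mul(Rational(-1, 2), Add(Add(39, Pow(z, 2)), z)) = Mul(Rational(-1, 2), Add(39, z, Pow(z, 2))) = Add(Rational(-39, 2), Mul(Rational(-1, 2), z), Mul(Rational(-1, 2), Pow(z, 2))))
Mul(Function('d')(19), -3088) = Mul(Add(Rational(-39, 2), Mul(Rational(-1, 2), 19), Mul(Rational(-1, 2), Pow(19, 2))), -3088) = Mul(Add(Rational(-39, 2), Rational(-19, 2), Mul(Rational(-1, 2), 361)), -3088) = Mul(Add(Rational(-39, 2), Rational(-19, 2), Rational(-361, 2)), -3088) = Mul(Rational(-419, 2), -3088) = 646936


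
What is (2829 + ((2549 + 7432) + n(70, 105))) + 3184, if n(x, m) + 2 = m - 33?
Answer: 16064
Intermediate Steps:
n(x, m) = -35 + m (n(x, m) = -2 + (m - 33) = -2 + (-33 + m) = -35 + m)
(2829 + ((2549 + 7432) + n(70, 105))) + 3184 = (2829 + ((2549 + 7432) + (-35 + 105))) + 3184 = (2829 + (9981 + 70)) + 3184 = (2829 + 10051) + 3184 = 12880 + 3184 = 16064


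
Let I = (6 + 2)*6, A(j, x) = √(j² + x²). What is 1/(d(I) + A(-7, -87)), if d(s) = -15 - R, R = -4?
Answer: 11/7497 + √7618/7497 ≈ 0.013109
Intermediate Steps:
I = 48 (I = 8*6 = 48)
d(s) = -11 (d(s) = -15 - 1*(-4) = -15 + 4 = -11)
1/(d(I) + A(-7, -87)) = 1/(-11 + √((-7)² + (-87)²)) = 1/(-11 + √(49 + 7569)) = 1/(-11 + √7618)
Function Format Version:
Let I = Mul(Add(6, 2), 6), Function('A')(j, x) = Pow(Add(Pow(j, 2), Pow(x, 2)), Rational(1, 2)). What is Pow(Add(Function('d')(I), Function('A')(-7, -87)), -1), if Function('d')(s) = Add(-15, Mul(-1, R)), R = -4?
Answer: Add(Rational(11, 7497), Mul(Rational(1, 7497), Pow(7618, Rational(1, 2)))) ≈ 0.013109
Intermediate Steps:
I = 48 (I = Mul(8, 6) = 48)
Function('d')(s) = -11 (Function('d')(s) = Add(-15, Mul(-1, -4)) = Add(-15, 4) = -11)
Pow(Add(Function('d')(I), Function('A')(-7, -87)), -1) = Pow(Add(-11, Pow(Add(Pow(-7, 2), Pow(-87, 2)), Rational(1, 2))), -1) = Pow(Add(-11, Pow(Add(49, 7569), Rational(1, 2))), -1) = Pow(Add(-11, Pow(7618, Rational(1, 2))), -1)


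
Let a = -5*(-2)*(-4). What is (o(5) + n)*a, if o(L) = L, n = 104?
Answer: -4360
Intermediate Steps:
a = -40 (a = 10*(-4) = -40)
(o(5) + n)*a = (5 + 104)*(-40) = 109*(-40) = -4360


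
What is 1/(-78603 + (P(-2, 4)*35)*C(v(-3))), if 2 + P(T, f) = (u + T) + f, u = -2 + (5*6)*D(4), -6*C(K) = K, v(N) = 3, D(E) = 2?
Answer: -1/79618 ≈ -1.2560e-5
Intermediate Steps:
C(K) = -K/6
u = 58 (u = -2 + (5*6)*2 = -2 + 30*2 = -2 + 60 = 58)
P(T, f) = 56 + T + f (P(T, f) = -2 + ((58 + T) + f) = -2 + (58 + T + f) = 56 + T + f)
1/(-78603 + (P(-2, 4)*35)*C(v(-3))) = 1/(-78603 + ((56 - 2 + 4)*35)*(-⅙*3)) = 1/(-78603 + (58*35)*(-½)) = 1/(-78603 + 2030*(-½)) = 1/(-78603 - 1015) = 1/(-79618) = -1/79618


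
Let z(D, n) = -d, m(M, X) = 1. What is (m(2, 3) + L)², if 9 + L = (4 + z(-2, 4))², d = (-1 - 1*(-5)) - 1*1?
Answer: 49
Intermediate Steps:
d = 3 (d = (-1 + 5) - 1 = 4 - 1 = 3)
z(D, n) = -3 (z(D, n) = -1*3 = -3)
L = -8 (L = -9 + (4 - 3)² = -9 + 1² = -9 + 1 = -8)
(m(2, 3) + L)² = (1 - 8)² = (-7)² = 49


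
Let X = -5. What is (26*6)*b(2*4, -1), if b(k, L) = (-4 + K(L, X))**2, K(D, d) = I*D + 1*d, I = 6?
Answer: 35100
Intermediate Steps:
K(D, d) = d + 6*D (K(D, d) = 6*D + 1*d = 6*D + d = d + 6*D)
b(k, L) = (-9 + 6*L)**2 (b(k, L) = (-4 + (-5 + 6*L))**2 = (-9 + 6*L)**2)
(26*6)*b(2*4, -1) = (26*6)*(9*(-3 + 2*(-1))**2) = 156*(9*(-3 - 2)**2) = 156*(9*(-5)**2) = 156*(9*25) = 156*225 = 35100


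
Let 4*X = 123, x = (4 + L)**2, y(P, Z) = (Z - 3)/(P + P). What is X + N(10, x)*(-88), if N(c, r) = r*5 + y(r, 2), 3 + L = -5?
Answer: -14013/2 ≈ -7006.5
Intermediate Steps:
y(P, Z) = (-3 + Z)/(2*P) (y(P, Z) = (-3 + Z)/((2*P)) = (-3 + Z)*(1/(2*P)) = (-3 + Z)/(2*P))
L = -8 (L = -3 - 5 = -8)
x = 16 (x = (4 - 8)**2 = (-4)**2 = 16)
X = 123/4 (X = (1/4)*123 = 123/4 ≈ 30.750)
N(c, r) = 5*r - 1/(2*r) (N(c, r) = r*5 + (-3 + 2)/(2*r) = 5*r + (1/2)*(-1)/r = 5*r - 1/(2*r))
X + N(10, x)*(-88) = 123/4 + (5*16 - 1/2/16)*(-88) = 123/4 + (80 - 1/2*1/16)*(-88) = 123/4 + (80 - 1/32)*(-88) = 123/4 + (2559/32)*(-88) = 123/4 - 28149/4 = -14013/2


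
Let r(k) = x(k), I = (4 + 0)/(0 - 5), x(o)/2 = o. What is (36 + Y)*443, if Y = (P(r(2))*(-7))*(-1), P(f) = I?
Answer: 67336/5 ≈ 13467.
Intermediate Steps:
x(o) = 2*o
I = -⅘ (I = 4/(-5) = 4*(-⅕) = -⅘ ≈ -0.80000)
r(k) = 2*k
P(f) = -⅘
Y = -28/5 (Y = -⅘*(-7)*(-1) = (28/5)*(-1) = -28/5 ≈ -5.6000)
(36 + Y)*443 = (36 - 28/5)*443 = (152/5)*443 = 67336/5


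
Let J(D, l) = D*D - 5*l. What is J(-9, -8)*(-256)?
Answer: -30976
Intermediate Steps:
J(D, l) = D² - 5*l
J(-9, -8)*(-256) = ((-9)² - 5*(-8))*(-256) = (81 + 40)*(-256) = 121*(-256) = -30976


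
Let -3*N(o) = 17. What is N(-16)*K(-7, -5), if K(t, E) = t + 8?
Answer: -17/3 ≈ -5.6667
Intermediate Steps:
N(o) = -17/3 (N(o) = -⅓*17 = -17/3)
K(t, E) = 8 + t
N(-16)*K(-7, -5) = -17*(8 - 7)/3 = -17/3*1 = -17/3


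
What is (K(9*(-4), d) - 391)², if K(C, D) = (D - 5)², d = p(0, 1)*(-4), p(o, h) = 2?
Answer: 49284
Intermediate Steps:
d = -8 (d = 2*(-4) = -8)
K(C, D) = (-5 + D)²
(K(9*(-4), d) - 391)² = ((-5 - 8)² - 391)² = ((-13)² - 391)² = (169 - 391)² = (-222)² = 49284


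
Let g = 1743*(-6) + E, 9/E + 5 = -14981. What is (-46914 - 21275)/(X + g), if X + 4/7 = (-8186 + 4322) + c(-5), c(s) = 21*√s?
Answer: 10747386641747025578/2257429701147812221 + 15758002055610276*I*√5/2257429701147812221 ≈ 4.7609 + 0.015609*I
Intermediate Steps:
E = -9/14986 (E = 9/(-5 - 14981) = 9/(-14986) = 9*(-1/14986) = -9/14986 ≈ -0.00060056)
g = -156723597/14986 (g = 1743*(-6) - 9/14986 = -10458 - 9/14986 = -156723597/14986 ≈ -10458.)
X = -27052/7 + 21*I*√5 (X = -4/7 + ((-8186 + 4322) + 21*√(-5)) = -4/7 + (-3864 + 21*(I*√5)) = -4/7 + (-3864 + 21*I*√5) = -27052/7 + 21*I*√5 ≈ -3864.6 + 46.957*I)
(-46914 - 21275)/(X + g) = (-46914 - 21275)/((-27052/7 + 21*I*√5) - 156723597/14986) = -68189/(-1502466451/104902 + 21*I*√5)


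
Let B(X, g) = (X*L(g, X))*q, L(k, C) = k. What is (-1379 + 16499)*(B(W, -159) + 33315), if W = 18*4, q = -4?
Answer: 1196097840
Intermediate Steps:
W = 72
B(X, g) = -4*X*g (B(X, g) = (X*g)*(-4) = -4*X*g)
(-1379 + 16499)*(B(W, -159) + 33315) = (-1379 + 16499)*(-4*72*(-159) + 33315) = 15120*(45792 + 33315) = 15120*79107 = 1196097840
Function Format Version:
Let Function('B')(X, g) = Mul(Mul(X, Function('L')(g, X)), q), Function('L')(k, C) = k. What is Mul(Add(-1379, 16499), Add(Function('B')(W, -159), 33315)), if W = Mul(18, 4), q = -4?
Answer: 1196097840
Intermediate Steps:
W = 72
Function('B')(X, g) = Mul(-4, X, g) (Function('B')(X, g) = Mul(Mul(X, g), -4) = Mul(-4, X, g))
Mul(Add(-1379, 16499), Add(Function('B')(W, -159), 33315)) = Mul(Add(-1379, 16499), Add(Mul(-4, 72, -159), 33315)) = Mul(15120, Add(45792, 33315)) = Mul(15120, 79107) = 1196097840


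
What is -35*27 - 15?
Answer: -960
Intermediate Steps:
-35*27 - 15 = -945 - 15 = -960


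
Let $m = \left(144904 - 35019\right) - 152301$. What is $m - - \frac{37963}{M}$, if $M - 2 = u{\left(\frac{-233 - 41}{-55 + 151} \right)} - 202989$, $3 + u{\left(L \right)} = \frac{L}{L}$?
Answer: $- \frac{8610019387}{202989} \approx -42416.0$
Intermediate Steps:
$u{\left(L \right)} = -2$ ($u{\left(L \right)} = -3 + \frac{L}{L} = -3 + 1 = -2$)
$M = -202989$ ($M = 2 - 202991 = -202989$)
$m = -42416$ ($m = 109885 - 152301 = -42416$)
$m - - \frac{37963}{M} = -42416 - - \frac{37963}{-202989} = -42416 - \left(-37963\right) \left(- \frac{1}{202989}\right) = -42416 - \frac{37963}{202989} = - \frac{8610019387}{202989}$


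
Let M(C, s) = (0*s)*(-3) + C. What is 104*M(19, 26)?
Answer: 1976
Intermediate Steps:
M(C, s) = C (M(C, s) = 0*(-3) + C = 0 + C = C)
104*M(19, 26) = 104*19 = 1976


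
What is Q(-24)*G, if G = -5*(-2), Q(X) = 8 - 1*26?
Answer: -180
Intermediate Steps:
Q(X) = -18 (Q(X) = 8 - 26 = -18)
G = 10
Q(-24)*G = -18*10 = -180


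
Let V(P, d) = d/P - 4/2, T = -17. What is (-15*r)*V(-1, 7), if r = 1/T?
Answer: -135/17 ≈ -7.9412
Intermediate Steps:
V(P, d) = -2 + d/P (V(P, d) = d/P - 4*1/2 = d/P - 2 = -2 + d/P)
r = -1/17 (r = 1/(-17) = -1/17 ≈ -0.058824)
(-15*r)*V(-1, 7) = (-15*(-1/17))*(-2 + 7/(-1)) = 15*(-2 + 7*(-1))/17 = 15*(-2 - 7)/17 = (15/17)*(-9) = -135/17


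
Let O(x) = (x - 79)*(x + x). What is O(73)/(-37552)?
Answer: 219/9388 ≈ 0.023328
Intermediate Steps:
O(x) = 2*x*(-79 + x) (O(x) = (-79 + x)*(2*x) = 2*x*(-79 + x))
O(73)/(-37552) = (2*73*(-79 + 73))/(-37552) = (2*73*(-6))*(-1/37552) = -876*(-1/37552) = 219/9388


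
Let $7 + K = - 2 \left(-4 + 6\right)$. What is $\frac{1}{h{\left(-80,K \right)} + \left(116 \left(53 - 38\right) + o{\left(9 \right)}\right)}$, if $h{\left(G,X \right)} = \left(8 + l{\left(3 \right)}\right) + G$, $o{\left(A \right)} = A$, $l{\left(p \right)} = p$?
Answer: $\frac{1}{1680} \approx 0.00059524$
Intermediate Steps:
$K = -11$ ($K = -7 - 2 \left(-4 + 6\right) = -7 - 4 = -11$)
$h{\left(G,X \right)} = 11 + G$ ($h{\left(G,X \right)} = \left(8 + 3\right) + G = 11 + G$)
$\frac{1}{h{\left(-80,K \right)} + \left(116 \left(53 - 38\right) + o{\left(9 \right)}\right)} = \frac{1}{\left(11 - 80\right) + \left(116 \left(53 - 38\right) + 9\right)} = \frac{1}{-69 + \left(116 \cdot 15 + 9\right)} = \frac{1}{-69 + \left(1740 + 9\right)} = \frac{1}{-69 + 1749} = \frac{1}{1680}$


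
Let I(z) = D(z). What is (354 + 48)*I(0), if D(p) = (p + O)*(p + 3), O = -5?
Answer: -6030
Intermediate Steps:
D(p) = (-5 + p)*(3 + p) (D(p) = (p - 5)*(p + 3) = (-5 + p)*(3 + p))
I(z) = -15 + z² - 2*z
(354 + 48)*I(0) = (354 + 48)*(-15 + 0² - 2*0) = 402*(-15 + 0 + 0) = 402*(-15) = -6030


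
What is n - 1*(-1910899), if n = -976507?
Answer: 934392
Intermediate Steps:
n - 1*(-1910899) = -976507 - 1*(-1910899) = -976507 + 1910899 = 934392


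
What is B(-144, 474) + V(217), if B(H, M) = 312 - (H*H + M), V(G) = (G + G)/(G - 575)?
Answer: -3740959/179 ≈ -20899.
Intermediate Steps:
V(G) = 2*G/(-575 + G) (V(G) = (2*G)/(-575 + G) = 2*G/(-575 + G))
B(H, M) = 312 - M - H² (B(H, M) = 312 - (H² + M) = 312 - (M + H²) = 312 + (-M - H²) = 312 - M - H²)
B(-144, 474) + V(217) = (312 - 1*474 - 1*(-144)²) + 2*217/(-575 + 217) = (312 - 474 - 1*20736) + 2*217/(-358) = (312 - 474 - 20736) + 2*217*(-1/358) = -20898 - 217/179 = -3740959/179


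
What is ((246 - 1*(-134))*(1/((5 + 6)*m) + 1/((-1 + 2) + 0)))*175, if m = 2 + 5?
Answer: 741000/11 ≈ 67364.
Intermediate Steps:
m = 7
((246 - 1*(-134))*(1/((5 + 6)*m) + 1/((-1 + 2) + 0)))*175 = ((246 - 1*(-134))*(1/((5 + 6)*7) + 1/((-1 + 2) + 0)))*175 = ((246 + 134)*((⅐)/11 + 1/(1 + 0)))*175 = (380*((1/11)*(⅐) + 1/1))*175 = (380*(1/77 + 1*1))*175 = (380*(1/77 + 1))*175 = (380*(78/77))*175 = (29640/77)*175 = 741000/11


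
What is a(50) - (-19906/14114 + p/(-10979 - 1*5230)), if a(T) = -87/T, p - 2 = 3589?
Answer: -68685359/635482850 ≈ -0.10808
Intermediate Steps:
p = 3591 (p = 2 + 3589 = 3591)
a(50) - (-19906/14114 + p/(-10979 - 1*5230)) = -87/50 - (-19906/14114 + 3591/(-10979 - 1*5230)) = -87*1/50 - (-19906*1/14114 + 3591/(-10979 - 5230)) = -87/50 - (-9953/7057 + 3591/(-16209)) = -87/50 - (-9953/7057 + 3591*(-1/16209)) = -87/50 - (-9953/7057 - 399/1801) = -87/50 - 1*(-20741096/12709657) = -87/50 + 20741096/12709657 = -68685359/635482850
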